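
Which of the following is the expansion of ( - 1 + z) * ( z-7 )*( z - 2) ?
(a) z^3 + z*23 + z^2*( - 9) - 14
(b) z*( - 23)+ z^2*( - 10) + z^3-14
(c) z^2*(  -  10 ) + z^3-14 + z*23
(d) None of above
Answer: c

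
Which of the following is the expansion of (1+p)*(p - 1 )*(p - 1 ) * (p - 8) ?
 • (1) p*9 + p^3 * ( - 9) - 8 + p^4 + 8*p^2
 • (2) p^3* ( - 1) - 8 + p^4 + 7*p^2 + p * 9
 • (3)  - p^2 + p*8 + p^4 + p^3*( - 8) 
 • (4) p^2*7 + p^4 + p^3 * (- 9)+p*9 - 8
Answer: 4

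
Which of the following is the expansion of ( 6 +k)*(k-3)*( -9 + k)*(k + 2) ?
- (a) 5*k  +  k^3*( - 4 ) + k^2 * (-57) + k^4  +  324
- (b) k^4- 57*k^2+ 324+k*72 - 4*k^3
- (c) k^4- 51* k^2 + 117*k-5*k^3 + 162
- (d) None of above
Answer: b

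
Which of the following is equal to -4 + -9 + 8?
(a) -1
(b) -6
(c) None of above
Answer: c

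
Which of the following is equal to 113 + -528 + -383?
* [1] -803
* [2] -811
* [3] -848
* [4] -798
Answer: 4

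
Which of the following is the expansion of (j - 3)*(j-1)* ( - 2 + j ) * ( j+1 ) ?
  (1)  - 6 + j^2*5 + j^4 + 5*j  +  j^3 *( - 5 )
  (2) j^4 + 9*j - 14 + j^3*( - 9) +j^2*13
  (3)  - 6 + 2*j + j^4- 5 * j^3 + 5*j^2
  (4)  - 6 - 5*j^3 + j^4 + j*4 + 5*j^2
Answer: 1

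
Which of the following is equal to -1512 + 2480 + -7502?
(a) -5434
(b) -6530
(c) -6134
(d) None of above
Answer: d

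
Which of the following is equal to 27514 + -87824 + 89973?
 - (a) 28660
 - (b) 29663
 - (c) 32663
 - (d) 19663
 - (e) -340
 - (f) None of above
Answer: b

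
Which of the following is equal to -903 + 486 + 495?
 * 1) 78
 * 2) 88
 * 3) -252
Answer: 1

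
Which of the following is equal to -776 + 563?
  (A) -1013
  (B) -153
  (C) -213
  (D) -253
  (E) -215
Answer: C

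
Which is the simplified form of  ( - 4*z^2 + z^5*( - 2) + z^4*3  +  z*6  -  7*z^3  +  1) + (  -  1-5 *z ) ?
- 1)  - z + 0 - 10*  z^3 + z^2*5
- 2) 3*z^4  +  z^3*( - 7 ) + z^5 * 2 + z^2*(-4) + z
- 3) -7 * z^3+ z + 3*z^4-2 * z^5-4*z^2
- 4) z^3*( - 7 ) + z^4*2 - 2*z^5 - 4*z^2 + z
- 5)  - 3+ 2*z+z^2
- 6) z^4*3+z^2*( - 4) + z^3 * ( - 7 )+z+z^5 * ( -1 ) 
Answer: 3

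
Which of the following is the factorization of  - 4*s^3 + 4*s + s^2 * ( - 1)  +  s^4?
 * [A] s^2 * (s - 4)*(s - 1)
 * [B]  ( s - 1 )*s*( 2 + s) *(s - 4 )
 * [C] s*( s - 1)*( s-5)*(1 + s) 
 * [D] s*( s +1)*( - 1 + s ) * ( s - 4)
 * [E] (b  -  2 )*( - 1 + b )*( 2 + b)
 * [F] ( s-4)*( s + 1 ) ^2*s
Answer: D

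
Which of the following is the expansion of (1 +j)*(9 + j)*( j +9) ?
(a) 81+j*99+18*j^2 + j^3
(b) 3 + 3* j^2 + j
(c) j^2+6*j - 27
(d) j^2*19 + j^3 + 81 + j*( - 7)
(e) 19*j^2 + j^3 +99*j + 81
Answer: e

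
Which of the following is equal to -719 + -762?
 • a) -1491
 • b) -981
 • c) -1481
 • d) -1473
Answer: c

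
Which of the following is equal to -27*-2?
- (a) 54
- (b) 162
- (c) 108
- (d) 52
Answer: a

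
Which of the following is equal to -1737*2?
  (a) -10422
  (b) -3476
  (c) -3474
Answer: c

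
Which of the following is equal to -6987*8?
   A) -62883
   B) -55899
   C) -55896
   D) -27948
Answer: C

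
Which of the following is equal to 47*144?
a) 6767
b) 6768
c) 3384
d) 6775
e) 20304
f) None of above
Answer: b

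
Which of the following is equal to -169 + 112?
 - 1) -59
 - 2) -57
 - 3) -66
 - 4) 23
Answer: 2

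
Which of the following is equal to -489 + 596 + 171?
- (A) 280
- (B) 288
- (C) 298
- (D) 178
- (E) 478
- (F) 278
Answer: F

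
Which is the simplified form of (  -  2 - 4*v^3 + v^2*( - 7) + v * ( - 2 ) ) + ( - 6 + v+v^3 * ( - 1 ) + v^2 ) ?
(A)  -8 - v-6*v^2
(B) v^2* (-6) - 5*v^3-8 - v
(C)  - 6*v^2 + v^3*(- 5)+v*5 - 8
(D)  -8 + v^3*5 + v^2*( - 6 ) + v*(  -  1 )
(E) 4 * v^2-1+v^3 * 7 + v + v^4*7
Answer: B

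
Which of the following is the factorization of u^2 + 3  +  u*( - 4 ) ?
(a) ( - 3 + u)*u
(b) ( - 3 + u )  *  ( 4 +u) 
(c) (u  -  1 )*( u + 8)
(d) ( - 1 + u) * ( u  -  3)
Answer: d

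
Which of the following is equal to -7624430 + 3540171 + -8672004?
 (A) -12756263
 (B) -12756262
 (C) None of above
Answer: A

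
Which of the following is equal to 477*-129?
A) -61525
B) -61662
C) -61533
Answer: C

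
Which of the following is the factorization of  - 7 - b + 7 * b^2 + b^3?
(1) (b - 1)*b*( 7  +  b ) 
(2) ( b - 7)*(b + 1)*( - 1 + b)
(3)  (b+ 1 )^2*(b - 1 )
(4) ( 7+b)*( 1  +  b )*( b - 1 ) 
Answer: 4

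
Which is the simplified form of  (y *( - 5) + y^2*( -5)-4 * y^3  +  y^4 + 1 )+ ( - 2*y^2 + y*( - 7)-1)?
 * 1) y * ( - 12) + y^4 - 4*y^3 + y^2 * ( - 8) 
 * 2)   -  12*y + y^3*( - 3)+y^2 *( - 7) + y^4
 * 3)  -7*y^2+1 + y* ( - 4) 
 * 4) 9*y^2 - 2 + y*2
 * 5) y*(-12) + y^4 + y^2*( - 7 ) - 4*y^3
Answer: 5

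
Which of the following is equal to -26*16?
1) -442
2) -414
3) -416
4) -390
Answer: 3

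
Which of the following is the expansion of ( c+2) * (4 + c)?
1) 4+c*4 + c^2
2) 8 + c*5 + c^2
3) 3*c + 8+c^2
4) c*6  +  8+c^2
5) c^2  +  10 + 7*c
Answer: 4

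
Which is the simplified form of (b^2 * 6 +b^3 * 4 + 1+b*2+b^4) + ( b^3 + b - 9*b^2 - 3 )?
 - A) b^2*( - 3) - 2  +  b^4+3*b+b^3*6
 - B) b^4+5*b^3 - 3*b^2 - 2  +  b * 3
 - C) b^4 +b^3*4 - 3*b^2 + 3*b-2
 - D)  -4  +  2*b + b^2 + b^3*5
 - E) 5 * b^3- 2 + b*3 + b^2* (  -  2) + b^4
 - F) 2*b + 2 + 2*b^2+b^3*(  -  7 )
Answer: B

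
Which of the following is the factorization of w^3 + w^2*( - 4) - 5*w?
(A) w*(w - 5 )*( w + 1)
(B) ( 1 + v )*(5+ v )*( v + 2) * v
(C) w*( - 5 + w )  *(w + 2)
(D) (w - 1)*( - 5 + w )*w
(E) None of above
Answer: A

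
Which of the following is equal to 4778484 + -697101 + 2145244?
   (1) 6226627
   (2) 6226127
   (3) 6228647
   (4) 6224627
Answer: 1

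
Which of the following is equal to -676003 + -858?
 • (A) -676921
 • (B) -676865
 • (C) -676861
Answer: C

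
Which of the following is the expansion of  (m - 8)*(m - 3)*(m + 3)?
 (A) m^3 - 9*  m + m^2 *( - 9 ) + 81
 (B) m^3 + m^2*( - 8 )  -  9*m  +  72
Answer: B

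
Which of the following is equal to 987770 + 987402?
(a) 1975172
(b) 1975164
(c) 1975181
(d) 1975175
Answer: a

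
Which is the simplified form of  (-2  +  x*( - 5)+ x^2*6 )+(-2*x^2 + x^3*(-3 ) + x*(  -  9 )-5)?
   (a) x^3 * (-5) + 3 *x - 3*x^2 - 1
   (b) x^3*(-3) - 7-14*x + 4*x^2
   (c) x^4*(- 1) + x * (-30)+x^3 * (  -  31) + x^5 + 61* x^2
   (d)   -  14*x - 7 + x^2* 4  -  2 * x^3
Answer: b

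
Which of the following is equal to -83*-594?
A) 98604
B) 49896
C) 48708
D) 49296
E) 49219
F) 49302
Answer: F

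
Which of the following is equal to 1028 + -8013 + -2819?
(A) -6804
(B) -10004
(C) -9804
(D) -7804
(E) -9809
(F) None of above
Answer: C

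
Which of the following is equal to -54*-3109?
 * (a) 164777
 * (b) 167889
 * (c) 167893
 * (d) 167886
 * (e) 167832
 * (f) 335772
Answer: d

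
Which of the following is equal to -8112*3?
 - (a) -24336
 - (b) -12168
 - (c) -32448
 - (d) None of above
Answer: a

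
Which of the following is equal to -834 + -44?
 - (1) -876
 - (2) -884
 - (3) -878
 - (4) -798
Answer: 3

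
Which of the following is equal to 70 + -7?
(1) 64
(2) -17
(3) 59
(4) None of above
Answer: 4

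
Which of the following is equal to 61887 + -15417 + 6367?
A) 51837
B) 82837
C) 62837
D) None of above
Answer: D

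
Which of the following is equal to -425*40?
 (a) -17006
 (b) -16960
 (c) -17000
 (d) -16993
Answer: c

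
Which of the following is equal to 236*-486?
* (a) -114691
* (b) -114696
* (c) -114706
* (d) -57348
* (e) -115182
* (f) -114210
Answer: b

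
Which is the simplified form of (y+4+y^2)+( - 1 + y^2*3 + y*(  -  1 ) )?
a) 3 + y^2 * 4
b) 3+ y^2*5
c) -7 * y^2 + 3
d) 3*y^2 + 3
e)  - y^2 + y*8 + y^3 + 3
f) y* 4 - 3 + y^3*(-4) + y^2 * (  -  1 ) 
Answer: a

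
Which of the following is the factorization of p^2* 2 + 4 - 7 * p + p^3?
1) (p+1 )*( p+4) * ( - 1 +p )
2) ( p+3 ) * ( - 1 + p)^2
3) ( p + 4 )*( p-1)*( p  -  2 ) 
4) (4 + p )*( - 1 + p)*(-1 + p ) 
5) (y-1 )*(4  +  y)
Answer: 4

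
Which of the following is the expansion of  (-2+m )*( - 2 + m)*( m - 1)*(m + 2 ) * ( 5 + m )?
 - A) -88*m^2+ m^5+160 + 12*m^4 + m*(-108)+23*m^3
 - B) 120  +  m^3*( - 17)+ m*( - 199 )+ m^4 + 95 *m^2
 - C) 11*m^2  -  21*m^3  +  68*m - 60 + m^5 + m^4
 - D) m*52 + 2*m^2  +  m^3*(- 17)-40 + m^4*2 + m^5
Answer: D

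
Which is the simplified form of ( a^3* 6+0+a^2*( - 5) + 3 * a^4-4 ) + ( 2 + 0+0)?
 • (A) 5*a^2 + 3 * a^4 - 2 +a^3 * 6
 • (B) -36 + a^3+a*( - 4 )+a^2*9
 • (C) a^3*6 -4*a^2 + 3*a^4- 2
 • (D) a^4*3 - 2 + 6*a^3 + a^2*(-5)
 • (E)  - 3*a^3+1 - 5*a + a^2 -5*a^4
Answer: D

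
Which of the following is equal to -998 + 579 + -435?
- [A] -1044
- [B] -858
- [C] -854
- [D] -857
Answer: C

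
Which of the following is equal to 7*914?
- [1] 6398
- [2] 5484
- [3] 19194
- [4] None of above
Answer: 1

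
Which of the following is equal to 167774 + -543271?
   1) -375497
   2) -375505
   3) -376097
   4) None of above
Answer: 1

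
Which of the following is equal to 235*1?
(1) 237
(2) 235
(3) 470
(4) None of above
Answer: 2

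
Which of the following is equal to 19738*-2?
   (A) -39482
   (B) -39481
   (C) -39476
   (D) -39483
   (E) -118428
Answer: C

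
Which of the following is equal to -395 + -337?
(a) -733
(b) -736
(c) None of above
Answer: c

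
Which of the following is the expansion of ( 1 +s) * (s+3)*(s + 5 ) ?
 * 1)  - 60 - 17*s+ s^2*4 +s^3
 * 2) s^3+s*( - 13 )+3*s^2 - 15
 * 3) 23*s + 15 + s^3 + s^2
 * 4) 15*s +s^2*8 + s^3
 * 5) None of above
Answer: 5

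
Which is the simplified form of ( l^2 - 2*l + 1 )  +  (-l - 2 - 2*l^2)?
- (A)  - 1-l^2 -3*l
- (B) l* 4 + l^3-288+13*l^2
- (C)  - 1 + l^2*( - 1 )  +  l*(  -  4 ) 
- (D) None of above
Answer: A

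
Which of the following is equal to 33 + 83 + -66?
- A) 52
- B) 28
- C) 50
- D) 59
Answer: C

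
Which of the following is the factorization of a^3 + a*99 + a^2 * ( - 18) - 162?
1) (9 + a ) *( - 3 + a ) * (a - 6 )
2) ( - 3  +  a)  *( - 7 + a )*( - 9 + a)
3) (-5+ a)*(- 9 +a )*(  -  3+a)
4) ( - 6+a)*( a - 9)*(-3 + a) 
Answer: 4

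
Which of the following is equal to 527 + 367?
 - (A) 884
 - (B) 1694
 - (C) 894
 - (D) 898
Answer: C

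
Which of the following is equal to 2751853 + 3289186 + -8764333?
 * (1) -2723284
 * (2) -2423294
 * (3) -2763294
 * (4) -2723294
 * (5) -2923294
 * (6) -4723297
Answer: 4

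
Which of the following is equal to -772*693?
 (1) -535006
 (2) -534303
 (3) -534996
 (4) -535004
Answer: 3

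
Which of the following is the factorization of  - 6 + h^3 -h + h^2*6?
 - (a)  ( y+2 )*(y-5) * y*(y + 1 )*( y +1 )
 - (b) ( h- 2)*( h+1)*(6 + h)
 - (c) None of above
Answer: c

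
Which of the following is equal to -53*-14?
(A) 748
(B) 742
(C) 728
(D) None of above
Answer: B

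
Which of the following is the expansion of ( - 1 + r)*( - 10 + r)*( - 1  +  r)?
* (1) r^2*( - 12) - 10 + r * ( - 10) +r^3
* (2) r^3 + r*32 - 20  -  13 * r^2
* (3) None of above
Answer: 3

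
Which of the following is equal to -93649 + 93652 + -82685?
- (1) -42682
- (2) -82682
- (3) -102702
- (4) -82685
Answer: 2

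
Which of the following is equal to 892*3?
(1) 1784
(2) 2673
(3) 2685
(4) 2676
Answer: 4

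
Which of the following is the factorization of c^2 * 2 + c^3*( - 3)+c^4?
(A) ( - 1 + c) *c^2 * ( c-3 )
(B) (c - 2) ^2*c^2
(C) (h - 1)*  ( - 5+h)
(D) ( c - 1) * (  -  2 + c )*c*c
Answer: D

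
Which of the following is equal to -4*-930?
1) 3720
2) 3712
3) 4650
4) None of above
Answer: 1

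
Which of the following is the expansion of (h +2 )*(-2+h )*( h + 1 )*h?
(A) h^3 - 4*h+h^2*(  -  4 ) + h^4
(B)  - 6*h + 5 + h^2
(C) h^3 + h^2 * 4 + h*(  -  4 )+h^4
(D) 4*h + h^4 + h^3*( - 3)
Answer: A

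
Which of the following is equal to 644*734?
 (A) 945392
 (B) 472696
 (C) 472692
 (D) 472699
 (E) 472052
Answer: B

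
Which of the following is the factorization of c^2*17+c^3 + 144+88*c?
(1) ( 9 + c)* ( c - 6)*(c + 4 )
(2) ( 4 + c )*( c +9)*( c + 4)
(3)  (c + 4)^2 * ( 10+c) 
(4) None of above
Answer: 2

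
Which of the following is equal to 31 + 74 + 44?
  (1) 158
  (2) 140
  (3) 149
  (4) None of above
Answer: 3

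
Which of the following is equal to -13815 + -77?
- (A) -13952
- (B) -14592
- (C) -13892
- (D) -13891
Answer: C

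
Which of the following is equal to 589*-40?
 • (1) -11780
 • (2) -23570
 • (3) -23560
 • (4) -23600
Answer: 3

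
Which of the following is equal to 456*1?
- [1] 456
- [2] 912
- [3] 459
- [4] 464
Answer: 1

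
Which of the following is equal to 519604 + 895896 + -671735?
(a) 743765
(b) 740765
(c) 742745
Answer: a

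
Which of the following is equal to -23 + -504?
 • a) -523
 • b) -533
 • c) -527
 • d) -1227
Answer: c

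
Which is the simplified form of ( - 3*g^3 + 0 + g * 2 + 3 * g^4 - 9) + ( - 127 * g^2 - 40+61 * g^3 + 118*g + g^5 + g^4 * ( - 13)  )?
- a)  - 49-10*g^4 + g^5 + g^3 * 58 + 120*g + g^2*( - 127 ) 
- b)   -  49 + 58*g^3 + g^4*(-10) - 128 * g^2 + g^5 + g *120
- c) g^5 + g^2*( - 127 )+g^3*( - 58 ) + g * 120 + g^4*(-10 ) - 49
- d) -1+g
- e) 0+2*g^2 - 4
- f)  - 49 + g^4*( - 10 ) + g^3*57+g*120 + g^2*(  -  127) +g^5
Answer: a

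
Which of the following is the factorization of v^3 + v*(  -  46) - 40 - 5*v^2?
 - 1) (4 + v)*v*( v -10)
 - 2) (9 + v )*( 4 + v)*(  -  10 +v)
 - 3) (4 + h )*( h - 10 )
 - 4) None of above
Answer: 4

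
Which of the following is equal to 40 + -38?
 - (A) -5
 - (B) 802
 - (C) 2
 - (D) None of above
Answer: C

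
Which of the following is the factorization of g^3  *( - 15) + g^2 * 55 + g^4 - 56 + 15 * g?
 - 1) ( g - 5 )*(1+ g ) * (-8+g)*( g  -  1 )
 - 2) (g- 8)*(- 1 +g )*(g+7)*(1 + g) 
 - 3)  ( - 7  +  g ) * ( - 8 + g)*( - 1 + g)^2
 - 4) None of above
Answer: 4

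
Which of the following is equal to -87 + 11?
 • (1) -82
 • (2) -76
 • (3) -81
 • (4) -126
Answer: 2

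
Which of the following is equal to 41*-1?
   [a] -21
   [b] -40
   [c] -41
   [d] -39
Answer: c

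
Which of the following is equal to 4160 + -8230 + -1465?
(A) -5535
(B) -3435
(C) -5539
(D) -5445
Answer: A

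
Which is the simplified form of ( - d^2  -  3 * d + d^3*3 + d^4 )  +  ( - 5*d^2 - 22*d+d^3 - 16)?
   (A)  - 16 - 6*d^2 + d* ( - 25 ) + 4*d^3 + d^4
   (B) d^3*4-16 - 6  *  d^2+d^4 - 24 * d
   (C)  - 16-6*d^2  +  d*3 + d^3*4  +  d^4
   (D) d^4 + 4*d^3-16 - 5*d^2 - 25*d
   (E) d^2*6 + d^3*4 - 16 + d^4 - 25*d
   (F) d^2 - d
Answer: A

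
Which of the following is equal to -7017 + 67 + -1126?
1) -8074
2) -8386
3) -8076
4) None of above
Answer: 3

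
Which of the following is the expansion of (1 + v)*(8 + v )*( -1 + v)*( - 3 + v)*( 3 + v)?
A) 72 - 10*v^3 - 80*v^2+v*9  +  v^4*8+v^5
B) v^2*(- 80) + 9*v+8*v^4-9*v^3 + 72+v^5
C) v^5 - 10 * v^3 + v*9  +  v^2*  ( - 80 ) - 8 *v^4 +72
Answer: A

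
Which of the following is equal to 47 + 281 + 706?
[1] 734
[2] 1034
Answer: 2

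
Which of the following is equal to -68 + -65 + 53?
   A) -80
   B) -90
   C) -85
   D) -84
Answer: A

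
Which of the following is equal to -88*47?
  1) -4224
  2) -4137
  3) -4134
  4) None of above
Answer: 4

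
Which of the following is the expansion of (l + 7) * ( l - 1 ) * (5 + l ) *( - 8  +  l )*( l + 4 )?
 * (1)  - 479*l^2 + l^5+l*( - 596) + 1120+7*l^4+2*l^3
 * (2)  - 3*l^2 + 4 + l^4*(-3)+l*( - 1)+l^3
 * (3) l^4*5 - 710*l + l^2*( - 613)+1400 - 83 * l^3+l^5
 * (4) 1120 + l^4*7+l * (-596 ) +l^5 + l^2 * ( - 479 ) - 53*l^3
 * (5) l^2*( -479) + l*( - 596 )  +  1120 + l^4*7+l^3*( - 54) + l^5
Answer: 4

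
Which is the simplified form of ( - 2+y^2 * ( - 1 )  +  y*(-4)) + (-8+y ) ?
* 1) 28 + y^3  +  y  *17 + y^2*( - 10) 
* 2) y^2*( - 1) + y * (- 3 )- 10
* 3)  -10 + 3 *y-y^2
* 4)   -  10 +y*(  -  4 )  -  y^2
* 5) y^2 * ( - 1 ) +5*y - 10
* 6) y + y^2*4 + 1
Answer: 2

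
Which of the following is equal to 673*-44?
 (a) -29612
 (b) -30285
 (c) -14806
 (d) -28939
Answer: a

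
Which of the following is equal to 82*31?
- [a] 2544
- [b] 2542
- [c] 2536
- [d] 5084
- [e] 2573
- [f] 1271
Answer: b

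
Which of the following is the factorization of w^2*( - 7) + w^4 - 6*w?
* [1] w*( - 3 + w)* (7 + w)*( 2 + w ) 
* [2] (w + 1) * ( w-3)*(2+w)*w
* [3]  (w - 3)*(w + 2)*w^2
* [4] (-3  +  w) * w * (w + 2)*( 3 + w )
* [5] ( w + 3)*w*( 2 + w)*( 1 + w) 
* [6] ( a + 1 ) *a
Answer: 2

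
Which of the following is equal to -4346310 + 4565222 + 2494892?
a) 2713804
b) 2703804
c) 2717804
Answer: a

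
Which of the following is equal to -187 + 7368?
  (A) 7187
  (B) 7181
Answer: B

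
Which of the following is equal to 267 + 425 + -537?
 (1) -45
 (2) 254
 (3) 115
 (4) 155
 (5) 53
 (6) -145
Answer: 4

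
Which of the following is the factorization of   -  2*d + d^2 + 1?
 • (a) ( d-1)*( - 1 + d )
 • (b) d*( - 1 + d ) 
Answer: a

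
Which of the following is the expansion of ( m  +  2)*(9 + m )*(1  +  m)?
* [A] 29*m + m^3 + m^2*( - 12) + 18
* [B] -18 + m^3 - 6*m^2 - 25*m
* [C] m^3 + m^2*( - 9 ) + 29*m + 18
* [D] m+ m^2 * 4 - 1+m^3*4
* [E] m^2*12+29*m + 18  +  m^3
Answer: E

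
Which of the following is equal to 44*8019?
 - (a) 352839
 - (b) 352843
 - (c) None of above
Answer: c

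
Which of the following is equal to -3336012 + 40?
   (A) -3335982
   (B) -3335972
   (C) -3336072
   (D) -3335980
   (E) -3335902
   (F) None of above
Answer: B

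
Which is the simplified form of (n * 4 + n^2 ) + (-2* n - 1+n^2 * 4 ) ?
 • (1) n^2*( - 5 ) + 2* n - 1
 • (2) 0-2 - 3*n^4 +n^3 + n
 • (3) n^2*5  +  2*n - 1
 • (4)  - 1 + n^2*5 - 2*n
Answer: 3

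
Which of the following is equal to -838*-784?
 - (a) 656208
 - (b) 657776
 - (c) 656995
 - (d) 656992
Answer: d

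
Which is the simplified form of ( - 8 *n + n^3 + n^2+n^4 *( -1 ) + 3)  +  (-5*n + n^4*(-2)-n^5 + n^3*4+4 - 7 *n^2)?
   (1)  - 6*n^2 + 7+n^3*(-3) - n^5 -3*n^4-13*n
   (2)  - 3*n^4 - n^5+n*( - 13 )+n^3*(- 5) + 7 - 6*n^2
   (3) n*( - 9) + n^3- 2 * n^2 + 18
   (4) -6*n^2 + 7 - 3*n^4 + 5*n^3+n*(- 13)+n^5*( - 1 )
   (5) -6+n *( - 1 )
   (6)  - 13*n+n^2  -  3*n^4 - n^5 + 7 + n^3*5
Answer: 4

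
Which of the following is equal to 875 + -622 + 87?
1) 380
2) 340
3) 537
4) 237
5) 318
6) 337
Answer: 2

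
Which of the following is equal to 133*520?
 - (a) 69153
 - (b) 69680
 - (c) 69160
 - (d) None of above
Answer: c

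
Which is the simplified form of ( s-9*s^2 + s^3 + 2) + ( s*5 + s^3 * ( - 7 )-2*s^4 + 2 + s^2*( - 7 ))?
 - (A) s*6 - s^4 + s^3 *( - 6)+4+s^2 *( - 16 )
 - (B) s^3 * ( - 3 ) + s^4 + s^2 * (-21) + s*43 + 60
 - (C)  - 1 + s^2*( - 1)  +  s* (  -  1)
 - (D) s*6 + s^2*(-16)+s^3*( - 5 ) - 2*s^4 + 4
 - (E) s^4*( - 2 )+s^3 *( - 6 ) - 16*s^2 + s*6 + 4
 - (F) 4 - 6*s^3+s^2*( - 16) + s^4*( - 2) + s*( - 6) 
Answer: E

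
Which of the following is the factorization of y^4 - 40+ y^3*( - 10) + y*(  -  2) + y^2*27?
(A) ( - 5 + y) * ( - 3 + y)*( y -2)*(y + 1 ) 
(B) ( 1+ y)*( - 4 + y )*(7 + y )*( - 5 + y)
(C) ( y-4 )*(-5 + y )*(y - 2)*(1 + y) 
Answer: C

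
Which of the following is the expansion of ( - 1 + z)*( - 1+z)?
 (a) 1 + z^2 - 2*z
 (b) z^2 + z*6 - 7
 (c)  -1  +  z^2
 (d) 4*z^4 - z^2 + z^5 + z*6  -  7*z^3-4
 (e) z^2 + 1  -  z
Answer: a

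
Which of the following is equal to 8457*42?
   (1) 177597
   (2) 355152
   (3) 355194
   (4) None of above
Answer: 3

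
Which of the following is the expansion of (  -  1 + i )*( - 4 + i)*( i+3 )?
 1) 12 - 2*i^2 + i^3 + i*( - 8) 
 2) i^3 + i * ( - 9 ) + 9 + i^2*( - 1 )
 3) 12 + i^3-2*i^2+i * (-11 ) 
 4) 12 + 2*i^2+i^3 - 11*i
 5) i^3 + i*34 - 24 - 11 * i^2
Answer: 3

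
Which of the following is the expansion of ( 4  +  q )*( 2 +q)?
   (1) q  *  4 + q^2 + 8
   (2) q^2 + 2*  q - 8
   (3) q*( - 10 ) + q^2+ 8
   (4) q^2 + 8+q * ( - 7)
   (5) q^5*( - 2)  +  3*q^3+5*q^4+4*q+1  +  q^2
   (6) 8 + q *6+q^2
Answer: 6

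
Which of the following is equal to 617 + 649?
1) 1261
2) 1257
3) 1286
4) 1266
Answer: 4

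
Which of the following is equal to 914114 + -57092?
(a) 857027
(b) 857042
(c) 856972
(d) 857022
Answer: d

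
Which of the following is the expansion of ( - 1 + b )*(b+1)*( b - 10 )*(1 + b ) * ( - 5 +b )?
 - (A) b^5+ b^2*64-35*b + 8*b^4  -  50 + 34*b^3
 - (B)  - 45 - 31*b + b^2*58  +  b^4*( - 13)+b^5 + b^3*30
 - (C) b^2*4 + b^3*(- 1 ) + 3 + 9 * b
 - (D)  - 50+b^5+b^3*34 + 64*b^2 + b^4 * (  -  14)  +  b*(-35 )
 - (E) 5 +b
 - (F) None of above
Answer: D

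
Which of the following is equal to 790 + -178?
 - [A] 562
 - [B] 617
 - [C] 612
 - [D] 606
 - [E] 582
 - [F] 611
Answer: C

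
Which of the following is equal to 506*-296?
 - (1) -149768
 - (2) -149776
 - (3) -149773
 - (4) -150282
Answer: 2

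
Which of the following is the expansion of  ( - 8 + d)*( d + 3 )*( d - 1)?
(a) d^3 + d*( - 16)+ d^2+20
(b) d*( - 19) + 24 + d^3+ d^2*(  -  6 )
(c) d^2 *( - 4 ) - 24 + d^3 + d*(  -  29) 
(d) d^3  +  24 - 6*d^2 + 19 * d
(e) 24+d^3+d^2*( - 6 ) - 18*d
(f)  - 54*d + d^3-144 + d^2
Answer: b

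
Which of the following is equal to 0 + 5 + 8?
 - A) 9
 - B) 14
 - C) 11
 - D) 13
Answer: D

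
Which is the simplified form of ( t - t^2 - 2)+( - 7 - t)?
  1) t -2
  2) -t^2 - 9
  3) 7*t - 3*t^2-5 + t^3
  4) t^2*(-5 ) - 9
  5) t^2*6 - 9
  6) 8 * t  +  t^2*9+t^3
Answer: 2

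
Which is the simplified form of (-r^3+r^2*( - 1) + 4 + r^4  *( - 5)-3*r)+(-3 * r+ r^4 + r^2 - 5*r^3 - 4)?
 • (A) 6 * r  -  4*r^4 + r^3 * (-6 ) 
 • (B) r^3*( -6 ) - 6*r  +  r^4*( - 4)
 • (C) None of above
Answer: B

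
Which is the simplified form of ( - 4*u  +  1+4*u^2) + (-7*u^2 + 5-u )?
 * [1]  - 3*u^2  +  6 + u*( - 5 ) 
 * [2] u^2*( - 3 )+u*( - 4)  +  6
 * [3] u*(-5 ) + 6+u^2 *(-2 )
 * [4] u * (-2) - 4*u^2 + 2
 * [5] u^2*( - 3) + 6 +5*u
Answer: 1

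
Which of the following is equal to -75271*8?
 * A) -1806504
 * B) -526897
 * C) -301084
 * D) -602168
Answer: D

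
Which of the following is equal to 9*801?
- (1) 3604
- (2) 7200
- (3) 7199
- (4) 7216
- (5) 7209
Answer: 5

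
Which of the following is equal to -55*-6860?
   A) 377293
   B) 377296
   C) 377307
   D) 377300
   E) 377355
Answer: D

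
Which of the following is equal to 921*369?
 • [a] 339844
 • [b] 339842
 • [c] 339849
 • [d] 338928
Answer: c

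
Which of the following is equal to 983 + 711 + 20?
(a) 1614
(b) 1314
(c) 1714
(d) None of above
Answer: c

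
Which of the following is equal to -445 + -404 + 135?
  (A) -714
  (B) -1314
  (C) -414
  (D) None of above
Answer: A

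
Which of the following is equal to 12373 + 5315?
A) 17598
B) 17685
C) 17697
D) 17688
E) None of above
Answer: D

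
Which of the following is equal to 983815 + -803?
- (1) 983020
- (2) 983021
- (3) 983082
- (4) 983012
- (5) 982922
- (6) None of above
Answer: 4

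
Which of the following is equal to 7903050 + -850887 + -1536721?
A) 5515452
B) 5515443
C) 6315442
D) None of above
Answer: D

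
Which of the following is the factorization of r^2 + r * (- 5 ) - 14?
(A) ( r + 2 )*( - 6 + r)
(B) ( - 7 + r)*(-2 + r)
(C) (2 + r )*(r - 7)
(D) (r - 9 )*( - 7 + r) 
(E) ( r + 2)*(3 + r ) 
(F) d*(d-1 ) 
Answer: C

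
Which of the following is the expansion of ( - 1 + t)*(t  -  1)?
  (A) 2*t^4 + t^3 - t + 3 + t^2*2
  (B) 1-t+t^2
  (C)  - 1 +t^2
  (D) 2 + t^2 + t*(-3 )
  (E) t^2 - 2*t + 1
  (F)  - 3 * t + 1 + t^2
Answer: E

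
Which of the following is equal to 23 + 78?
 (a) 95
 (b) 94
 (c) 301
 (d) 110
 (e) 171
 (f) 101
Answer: f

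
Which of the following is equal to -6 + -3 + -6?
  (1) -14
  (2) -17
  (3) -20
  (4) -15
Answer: 4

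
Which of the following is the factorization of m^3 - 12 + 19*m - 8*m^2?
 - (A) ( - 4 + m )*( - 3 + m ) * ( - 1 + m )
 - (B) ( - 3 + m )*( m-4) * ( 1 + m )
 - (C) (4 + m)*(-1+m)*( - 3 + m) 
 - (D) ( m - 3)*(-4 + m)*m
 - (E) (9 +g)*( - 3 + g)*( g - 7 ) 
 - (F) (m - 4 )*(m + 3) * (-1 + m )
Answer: A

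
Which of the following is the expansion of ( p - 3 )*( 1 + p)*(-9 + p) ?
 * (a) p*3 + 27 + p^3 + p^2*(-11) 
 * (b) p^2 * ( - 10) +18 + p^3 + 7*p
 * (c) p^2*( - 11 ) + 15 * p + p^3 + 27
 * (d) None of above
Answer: c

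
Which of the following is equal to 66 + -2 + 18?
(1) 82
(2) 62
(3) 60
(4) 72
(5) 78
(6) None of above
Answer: 1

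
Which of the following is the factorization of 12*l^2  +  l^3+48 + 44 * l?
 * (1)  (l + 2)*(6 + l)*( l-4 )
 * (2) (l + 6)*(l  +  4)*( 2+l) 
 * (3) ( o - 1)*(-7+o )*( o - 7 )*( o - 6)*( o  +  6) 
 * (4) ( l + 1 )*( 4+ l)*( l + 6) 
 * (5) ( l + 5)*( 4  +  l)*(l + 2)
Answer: 2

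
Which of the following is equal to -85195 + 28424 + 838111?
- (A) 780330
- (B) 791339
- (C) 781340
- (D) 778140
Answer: C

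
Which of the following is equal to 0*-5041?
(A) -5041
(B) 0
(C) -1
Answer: B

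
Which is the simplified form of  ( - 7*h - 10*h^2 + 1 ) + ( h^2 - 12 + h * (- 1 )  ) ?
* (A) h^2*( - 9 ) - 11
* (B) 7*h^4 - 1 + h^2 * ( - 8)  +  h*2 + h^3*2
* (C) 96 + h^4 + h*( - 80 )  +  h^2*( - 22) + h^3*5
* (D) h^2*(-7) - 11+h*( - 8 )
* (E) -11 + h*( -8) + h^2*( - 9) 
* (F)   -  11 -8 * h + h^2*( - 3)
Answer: E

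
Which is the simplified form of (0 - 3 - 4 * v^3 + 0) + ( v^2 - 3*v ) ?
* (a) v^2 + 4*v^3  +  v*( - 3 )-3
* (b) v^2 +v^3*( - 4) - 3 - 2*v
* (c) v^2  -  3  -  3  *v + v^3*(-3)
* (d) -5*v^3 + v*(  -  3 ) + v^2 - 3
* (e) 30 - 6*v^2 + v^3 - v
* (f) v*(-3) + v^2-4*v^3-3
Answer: f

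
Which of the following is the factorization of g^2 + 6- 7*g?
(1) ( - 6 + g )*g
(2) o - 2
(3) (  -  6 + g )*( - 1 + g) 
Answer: 3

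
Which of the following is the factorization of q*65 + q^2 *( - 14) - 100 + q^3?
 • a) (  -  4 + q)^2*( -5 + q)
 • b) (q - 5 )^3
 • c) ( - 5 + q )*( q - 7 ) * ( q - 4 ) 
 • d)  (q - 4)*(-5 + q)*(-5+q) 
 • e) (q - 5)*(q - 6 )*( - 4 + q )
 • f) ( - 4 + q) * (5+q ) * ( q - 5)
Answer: d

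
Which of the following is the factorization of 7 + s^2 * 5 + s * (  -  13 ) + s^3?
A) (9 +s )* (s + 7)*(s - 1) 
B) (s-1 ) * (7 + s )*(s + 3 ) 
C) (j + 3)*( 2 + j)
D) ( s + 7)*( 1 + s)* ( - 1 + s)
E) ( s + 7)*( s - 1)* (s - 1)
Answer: E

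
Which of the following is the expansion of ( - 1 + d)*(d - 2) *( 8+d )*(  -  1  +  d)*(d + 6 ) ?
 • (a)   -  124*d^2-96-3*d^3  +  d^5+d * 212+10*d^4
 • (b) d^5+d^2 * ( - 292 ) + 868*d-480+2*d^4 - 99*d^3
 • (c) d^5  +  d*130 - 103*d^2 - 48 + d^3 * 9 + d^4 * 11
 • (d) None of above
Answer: a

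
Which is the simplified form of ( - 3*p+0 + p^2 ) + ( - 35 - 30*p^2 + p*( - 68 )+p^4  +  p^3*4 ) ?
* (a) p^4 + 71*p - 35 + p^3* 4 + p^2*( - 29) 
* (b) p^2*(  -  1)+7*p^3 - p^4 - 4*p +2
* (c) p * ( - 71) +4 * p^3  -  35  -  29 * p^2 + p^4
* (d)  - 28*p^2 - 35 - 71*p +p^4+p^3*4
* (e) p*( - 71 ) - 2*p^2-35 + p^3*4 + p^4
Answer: c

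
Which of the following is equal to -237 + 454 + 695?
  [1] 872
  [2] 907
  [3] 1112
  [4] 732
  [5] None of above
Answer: 5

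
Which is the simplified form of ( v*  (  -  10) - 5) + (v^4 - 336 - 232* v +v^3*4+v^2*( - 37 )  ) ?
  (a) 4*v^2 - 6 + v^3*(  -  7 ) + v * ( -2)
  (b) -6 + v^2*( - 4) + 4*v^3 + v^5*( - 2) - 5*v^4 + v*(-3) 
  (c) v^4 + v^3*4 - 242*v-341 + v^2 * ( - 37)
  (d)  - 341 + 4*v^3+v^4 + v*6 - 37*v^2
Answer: c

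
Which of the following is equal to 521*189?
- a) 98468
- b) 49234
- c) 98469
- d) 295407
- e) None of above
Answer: c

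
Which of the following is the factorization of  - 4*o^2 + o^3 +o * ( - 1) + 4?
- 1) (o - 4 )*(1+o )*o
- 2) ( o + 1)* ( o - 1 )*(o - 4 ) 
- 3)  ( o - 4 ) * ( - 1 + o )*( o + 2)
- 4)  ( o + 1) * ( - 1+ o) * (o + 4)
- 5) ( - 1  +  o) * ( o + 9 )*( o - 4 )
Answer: 2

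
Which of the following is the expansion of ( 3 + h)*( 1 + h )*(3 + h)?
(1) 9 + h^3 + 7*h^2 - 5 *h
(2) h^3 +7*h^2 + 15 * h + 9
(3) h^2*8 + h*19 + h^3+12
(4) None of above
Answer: 2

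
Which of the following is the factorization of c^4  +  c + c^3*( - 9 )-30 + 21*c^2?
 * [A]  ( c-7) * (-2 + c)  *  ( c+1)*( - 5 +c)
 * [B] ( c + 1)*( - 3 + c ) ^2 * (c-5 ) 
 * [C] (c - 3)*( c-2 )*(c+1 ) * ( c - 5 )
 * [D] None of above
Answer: C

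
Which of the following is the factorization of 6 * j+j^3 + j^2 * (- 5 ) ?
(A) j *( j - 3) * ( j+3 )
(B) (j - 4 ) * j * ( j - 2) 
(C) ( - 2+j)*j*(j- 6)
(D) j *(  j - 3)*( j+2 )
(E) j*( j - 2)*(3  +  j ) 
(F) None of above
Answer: F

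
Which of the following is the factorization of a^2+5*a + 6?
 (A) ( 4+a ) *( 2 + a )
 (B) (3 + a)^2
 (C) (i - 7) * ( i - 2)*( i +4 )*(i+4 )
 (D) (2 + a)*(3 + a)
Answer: D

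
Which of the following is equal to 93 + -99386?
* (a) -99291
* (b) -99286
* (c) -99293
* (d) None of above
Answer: c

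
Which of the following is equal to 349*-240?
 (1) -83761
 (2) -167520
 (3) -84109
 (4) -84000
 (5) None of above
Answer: 5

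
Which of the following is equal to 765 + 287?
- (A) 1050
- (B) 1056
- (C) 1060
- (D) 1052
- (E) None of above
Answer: D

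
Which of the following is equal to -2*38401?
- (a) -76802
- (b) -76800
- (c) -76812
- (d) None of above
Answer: a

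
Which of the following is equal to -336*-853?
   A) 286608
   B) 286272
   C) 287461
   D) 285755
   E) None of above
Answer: A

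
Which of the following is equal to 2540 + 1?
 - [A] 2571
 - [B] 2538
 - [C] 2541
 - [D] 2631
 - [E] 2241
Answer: C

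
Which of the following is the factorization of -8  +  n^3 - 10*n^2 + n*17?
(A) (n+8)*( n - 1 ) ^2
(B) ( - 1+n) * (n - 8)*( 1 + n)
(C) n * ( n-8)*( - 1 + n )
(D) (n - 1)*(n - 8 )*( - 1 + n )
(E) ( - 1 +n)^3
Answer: D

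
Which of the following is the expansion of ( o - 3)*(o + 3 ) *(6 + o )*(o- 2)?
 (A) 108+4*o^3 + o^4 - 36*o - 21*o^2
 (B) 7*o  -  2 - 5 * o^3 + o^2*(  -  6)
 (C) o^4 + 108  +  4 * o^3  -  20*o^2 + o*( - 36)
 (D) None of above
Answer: A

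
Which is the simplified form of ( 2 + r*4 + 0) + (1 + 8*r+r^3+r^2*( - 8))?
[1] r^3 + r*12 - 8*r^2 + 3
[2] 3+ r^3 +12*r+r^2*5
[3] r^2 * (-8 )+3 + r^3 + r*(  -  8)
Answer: 1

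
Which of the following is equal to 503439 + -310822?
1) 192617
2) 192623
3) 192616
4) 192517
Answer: 1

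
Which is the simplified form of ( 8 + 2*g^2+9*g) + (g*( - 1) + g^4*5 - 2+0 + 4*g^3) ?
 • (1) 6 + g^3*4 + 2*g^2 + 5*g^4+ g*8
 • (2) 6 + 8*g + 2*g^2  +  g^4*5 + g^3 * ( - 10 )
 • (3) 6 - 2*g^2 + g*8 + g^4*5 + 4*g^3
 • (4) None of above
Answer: 1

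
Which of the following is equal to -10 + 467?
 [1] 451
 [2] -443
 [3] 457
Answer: 3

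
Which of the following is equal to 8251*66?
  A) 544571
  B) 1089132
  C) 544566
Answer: C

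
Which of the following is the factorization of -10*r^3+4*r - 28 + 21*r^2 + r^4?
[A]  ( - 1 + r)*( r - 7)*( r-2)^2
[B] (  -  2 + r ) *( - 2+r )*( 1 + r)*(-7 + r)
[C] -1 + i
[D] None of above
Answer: B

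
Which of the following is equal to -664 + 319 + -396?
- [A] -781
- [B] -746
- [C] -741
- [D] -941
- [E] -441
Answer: C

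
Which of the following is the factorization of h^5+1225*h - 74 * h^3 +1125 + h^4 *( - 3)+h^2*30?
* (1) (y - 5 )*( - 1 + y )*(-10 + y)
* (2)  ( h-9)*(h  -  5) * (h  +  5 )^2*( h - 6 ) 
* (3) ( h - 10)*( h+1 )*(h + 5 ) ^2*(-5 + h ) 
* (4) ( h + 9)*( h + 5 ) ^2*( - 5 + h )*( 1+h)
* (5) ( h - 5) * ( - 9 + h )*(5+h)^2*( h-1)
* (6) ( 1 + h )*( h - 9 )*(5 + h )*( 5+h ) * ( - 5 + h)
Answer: 6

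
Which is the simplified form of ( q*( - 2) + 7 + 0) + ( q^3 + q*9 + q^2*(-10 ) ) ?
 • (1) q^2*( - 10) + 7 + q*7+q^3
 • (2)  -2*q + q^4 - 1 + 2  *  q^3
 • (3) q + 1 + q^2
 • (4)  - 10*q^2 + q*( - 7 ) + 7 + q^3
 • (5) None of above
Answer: 1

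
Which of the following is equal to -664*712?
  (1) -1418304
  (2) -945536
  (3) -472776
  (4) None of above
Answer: 4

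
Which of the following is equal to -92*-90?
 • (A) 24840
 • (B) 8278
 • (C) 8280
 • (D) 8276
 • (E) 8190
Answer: C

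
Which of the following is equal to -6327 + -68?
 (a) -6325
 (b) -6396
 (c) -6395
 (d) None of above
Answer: c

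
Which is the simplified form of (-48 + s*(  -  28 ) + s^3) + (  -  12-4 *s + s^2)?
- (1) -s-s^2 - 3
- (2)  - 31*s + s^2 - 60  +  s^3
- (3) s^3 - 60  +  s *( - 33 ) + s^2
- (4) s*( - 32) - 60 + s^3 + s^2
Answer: 4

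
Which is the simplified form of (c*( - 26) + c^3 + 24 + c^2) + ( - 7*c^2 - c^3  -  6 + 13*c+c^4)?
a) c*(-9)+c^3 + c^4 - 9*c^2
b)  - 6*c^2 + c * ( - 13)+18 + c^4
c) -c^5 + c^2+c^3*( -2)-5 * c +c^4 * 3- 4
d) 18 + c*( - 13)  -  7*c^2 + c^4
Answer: b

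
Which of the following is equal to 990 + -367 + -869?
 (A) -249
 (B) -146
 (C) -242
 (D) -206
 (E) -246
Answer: E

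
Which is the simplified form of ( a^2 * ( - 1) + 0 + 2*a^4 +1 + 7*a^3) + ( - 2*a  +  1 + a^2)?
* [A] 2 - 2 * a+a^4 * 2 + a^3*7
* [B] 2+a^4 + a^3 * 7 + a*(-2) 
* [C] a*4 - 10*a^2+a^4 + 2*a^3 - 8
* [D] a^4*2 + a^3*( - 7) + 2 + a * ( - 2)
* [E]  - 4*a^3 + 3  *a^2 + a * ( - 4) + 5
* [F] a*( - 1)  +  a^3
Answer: A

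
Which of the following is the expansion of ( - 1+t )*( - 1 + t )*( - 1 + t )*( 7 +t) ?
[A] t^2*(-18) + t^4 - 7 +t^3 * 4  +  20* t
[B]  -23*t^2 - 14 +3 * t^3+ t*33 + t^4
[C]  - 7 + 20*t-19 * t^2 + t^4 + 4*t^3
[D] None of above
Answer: A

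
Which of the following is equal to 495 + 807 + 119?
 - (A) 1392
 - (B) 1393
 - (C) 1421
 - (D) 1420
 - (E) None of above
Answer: C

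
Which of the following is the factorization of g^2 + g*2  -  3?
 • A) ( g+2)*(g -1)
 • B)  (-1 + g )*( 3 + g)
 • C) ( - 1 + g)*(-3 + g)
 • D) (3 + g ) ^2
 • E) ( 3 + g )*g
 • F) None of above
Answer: B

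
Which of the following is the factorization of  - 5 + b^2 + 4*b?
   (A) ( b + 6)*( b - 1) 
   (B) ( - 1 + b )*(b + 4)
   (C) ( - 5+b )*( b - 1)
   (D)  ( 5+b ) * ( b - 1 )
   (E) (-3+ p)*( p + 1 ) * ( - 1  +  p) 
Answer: D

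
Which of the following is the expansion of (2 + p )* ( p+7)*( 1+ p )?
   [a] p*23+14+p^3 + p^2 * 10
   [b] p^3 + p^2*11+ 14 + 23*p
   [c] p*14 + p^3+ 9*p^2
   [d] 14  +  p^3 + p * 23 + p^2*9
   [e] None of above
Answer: a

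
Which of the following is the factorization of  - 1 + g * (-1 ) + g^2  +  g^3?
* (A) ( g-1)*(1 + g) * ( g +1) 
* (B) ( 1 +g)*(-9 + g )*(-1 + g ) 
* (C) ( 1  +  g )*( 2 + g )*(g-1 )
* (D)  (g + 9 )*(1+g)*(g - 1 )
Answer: A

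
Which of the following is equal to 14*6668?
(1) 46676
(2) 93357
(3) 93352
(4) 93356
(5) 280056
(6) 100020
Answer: 3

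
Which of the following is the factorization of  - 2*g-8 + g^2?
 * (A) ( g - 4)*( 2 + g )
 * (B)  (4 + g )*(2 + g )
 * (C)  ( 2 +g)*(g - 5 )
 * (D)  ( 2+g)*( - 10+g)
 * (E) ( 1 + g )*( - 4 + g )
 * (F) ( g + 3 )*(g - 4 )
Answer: A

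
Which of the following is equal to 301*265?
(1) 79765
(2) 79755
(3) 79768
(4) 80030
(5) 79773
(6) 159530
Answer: 1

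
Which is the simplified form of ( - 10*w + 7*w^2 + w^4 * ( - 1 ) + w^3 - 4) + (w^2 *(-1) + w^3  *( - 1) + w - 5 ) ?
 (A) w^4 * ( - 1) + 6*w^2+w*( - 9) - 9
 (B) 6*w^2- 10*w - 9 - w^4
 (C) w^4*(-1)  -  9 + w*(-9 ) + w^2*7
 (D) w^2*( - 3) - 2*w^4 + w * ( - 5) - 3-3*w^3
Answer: A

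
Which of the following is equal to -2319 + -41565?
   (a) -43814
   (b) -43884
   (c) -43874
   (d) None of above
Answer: b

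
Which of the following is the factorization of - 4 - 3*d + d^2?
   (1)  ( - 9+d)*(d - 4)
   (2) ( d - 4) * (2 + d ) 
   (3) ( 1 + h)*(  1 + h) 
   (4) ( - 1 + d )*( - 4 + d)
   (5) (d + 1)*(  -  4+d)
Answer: 5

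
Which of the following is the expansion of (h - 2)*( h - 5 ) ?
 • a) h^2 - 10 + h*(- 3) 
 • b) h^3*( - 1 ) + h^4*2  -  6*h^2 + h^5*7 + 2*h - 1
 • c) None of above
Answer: c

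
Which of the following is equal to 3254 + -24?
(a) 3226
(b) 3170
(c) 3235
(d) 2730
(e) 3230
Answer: e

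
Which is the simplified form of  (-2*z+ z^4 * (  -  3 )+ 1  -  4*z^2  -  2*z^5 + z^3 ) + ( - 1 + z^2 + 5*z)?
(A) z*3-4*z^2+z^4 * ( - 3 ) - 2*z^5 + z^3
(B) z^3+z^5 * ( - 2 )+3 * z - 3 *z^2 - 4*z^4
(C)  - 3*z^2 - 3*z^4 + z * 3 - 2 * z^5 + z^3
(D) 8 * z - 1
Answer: C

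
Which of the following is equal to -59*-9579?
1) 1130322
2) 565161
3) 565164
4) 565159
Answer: 2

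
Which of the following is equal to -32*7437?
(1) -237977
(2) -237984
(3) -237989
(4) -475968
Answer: 2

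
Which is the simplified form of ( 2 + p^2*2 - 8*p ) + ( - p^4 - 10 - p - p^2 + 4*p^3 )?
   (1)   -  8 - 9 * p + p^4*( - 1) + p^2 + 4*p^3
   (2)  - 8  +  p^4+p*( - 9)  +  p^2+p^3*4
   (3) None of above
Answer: 1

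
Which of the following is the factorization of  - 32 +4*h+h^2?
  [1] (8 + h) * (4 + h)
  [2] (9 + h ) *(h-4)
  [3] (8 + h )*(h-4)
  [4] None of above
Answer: 3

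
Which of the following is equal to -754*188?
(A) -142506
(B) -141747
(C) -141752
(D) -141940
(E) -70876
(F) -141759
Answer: C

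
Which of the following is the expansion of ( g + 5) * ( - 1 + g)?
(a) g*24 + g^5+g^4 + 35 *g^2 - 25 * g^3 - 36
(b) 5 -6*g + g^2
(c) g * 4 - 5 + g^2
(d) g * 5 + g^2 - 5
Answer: c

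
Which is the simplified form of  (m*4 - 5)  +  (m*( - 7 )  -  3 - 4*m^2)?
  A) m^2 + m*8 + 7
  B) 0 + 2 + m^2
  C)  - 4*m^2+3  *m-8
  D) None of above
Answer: D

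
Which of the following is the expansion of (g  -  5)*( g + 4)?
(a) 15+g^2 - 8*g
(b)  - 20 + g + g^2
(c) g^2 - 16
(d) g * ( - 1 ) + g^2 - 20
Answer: d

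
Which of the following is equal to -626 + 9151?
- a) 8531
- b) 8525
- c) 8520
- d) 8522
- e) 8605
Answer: b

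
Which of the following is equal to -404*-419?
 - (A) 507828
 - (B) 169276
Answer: B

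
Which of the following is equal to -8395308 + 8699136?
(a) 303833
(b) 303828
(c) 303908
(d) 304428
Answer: b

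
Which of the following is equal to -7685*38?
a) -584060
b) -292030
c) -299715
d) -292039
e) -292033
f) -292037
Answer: b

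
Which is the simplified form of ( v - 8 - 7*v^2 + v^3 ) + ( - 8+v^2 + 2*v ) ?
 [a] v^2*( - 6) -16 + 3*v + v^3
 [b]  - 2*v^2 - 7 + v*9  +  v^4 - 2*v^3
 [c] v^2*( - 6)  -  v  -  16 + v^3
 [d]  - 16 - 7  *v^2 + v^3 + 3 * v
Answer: a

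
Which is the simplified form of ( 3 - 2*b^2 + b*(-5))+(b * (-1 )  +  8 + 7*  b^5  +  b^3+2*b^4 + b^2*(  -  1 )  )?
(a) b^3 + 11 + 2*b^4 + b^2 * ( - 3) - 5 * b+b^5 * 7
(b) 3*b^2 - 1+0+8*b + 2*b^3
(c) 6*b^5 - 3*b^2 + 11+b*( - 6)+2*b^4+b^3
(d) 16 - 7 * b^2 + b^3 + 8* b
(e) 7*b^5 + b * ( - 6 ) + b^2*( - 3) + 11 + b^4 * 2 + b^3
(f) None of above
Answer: e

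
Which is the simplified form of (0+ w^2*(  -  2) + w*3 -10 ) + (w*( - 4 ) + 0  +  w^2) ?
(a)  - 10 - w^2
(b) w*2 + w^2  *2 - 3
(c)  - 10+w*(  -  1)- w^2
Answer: c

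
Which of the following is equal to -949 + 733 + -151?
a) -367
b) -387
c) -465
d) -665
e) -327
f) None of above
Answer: a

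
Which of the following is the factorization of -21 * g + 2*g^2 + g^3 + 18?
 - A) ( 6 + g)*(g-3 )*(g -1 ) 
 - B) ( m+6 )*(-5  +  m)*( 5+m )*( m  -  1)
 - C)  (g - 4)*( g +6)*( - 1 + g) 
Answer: A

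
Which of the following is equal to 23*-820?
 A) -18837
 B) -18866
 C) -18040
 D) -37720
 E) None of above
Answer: E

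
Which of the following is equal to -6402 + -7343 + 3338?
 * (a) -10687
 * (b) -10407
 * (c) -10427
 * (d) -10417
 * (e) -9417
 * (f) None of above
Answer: b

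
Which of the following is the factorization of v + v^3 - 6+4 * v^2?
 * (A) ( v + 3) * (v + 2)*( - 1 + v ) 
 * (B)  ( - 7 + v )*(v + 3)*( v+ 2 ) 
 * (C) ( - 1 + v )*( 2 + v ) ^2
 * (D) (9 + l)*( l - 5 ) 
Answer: A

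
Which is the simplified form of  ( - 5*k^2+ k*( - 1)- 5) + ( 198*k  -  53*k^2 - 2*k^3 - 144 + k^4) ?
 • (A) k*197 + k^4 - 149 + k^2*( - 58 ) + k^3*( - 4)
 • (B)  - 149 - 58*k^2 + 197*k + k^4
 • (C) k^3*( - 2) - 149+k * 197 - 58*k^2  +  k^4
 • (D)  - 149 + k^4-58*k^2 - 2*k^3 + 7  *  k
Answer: C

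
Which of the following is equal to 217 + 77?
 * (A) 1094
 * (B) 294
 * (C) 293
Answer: B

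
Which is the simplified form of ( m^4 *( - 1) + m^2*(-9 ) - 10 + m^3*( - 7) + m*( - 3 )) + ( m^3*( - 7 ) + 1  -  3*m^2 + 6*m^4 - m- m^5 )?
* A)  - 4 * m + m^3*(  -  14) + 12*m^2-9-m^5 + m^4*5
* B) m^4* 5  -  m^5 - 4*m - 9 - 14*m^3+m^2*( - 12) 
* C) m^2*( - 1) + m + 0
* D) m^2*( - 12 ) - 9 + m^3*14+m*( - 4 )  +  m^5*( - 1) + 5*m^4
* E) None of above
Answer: B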